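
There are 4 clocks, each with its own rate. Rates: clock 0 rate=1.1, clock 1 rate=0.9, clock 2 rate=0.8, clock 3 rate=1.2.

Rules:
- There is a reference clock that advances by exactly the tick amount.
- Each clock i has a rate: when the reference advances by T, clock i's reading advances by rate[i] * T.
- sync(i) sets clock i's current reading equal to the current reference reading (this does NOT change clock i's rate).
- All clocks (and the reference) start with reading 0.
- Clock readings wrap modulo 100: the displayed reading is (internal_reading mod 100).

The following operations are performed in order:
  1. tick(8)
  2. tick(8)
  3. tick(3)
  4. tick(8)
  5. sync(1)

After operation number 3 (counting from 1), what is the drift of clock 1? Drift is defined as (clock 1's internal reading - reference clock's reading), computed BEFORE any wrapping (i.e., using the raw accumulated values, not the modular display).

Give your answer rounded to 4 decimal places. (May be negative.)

After op 1 tick(8): ref=8.0000 raw=[8.8000 7.2000 6.4000 9.6000]
After op 2 tick(8): ref=16.0000 raw=[17.6000 14.4000 12.8000 19.2000]
After op 3 tick(3): ref=19.0000 raw=[20.9000 17.1000 15.2000 22.8000]
Drift of clock 1 after op 3: 17.1000 - 19.0000 = -1.9000

Answer: -1.9000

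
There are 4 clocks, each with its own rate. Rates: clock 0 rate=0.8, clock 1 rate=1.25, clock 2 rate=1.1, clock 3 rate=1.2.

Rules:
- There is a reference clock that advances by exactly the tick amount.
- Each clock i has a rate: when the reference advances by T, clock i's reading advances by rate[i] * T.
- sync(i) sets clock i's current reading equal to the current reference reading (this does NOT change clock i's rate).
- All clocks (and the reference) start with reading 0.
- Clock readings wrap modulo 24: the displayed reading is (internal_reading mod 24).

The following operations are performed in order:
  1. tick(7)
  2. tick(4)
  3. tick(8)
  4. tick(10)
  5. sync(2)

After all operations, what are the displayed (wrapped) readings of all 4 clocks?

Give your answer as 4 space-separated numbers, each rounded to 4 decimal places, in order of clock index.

Answer: 23.2000 12.2500 5.0000 10.8000

Derivation:
After op 1 tick(7): ref=7.0000 raw=[5.6000 8.7500 7.7000 8.4000]
After op 2 tick(4): ref=11.0000 raw=[8.8000 13.7500 12.1000 13.2000]
After op 3 tick(8): ref=19.0000 raw=[15.2000 23.7500 20.9000 22.8000]
After op 4 tick(10): ref=29.0000 raw=[23.2000 36.2500 31.9000 34.8000]
After op 5 sync(2): ref=29.0000 raw=[23.2000 36.2500 29.0000 34.8000]
Wrap final raw readings (mod 24): 23.2000 mod 24 = 23.2000; 36.2500 mod 24 = 12.2500; 29.0000 mod 24 = 5.0000; 34.8000 mod 24 = 10.8000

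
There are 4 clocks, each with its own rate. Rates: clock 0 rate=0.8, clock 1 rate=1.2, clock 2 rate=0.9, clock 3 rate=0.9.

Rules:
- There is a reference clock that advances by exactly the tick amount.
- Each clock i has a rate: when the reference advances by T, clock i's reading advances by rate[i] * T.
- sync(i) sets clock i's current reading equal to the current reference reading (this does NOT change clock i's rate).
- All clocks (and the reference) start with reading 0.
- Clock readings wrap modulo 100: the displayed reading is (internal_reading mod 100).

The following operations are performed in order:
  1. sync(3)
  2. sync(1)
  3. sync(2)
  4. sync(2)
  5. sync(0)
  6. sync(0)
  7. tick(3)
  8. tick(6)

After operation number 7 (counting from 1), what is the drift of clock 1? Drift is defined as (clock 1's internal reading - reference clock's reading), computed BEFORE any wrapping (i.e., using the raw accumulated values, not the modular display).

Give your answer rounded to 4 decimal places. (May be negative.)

After op 1 sync(3): ref=0.0000 raw=[0.0000 0.0000 0.0000 0.0000]
After op 2 sync(1): ref=0.0000 raw=[0.0000 0.0000 0.0000 0.0000]
After op 3 sync(2): ref=0.0000 raw=[0.0000 0.0000 0.0000 0.0000]
After op 4 sync(2): ref=0.0000 raw=[0.0000 0.0000 0.0000 0.0000]
After op 5 sync(0): ref=0.0000 raw=[0.0000 0.0000 0.0000 0.0000]
After op 6 sync(0): ref=0.0000 raw=[0.0000 0.0000 0.0000 0.0000]
After op 7 tick(3): ref=3.0000 raw=[2.4000 3.6000 2.7000 2.7000]
Drift of clock 1 after op 7: 3.6000 - 3.0000 = 0.6000

Answer: 0.6000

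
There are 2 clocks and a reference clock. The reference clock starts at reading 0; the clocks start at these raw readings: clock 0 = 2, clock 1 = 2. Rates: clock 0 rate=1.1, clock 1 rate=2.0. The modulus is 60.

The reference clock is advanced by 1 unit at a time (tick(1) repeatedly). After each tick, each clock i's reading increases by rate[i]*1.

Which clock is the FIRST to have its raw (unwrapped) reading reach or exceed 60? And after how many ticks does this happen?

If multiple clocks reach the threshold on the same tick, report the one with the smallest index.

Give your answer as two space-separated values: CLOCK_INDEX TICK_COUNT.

clock 0: start=2, rate=1.1, needs 60-2 = 58; ticks = ceil(58/1.1) = ceil(52.7273) = 53; reading at tick 53 = 2 + 1.1*53 = 60.3000
clock 1: start=2, rate=2.0, needs 60-2 = 58; ticks = ceil(58/2.0) = ceil(29.0000) = 29; reading at tick 29 = 2 + 2.0*29 = 60.0000
Minimum tick count = 29; winners = [1]; smallest index = 1

Answer: 1 29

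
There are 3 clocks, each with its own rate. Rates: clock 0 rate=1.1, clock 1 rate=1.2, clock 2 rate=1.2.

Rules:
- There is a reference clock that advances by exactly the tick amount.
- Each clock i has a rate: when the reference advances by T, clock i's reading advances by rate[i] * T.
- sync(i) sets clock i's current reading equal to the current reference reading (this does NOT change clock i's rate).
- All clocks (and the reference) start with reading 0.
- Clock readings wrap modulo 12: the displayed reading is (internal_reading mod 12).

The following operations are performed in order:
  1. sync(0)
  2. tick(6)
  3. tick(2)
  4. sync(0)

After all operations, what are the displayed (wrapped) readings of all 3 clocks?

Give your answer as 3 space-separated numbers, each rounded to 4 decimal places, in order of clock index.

After op 1 sync(0): ref=0.0000 raw=[0.0000 0.0000 0.0000]
After op 2 tick(6): ref=6.0000 raw=[6.6000 7.2000 7.2000]
After op 3 tick(2): ref=8.0000 raw=[8.8000 9.6000 9.6000]
After op 4 sync(0): ref=8.0000 raw=[8.0000 9.6000 9.6000]
Wrap final raw readings (mod 12): 8.0000 mod 12 = 8.0000; 9.6000 mod 12 = 9.6000; 9.6000 mod 12 = 9.6000

Answer: 8.0000 9.6000 9.6000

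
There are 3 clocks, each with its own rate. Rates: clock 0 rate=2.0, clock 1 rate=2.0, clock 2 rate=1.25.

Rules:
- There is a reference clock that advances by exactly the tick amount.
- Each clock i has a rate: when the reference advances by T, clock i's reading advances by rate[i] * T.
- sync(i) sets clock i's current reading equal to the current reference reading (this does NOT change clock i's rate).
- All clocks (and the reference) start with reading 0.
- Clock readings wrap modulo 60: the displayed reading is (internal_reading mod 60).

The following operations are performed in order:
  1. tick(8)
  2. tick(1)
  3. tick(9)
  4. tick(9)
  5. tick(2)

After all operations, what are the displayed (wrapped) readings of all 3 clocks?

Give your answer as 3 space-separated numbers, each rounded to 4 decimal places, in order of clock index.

After op 1 tick(8): ref=8.0000 raw=[16.0000 16.0000 10.0000]
After op 2 tick(1): ref=9.0000 raw=[18.0000 18.0000 11.2500]
After op 3 tick(9): ref=18.0000 raw=[36.0000 36.0000 22.5000]
After op 4 tick(9): ref=27.0000 raw=[54.0000 54.0000 33.7500]
After op 5 tick(2): ref=29.0000 raw=[58.0000 58.0000 36.2500]
Wrap final raw readings (mod 60): 58.0000 mod 60 = 58.0000; 58.0000 mod 60 = 58.0000; 36.2500 mod 60 = 36.2500

Answer: 58.0000 58.0000 36.2500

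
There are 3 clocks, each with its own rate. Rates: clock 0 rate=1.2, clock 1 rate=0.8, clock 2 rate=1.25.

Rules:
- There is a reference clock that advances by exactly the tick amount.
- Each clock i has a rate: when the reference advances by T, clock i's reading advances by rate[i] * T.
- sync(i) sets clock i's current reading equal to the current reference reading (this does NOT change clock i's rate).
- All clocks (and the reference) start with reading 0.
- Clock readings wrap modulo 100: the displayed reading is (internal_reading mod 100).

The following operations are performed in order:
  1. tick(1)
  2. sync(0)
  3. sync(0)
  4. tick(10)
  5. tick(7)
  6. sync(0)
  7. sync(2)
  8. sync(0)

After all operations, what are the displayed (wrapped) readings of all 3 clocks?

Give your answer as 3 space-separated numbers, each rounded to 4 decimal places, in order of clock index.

Answer: 18.0000 14.4000 18.0000

Derivation:
After op 1 tick(1): ref=1.0000 raw=[1.2000 0.8000 1.2500]
After op 2 sync(0): ref=1.0000 raw=[1.0000 0.8000 1.2500]
After op 3 sync(0): ref=1.0000 raw=[1.0000 0.8000 1.2500]
After op 4 tick(10): ref=11.0000 raw=[13.0000 8.8000 13.7500]
After op 5 tick(7): ref=18.0000 raw=[21.4000 14.4000 22.5000]
After op 6 sync(0): ref=18.0000 raw=[18.0000 14.4000 22.5000]
After op 7 sync(2): ref=18.0000 raw=[18.0000 14.4000 18.0000]
After op 8 sync(0): ref=18.0000 raw=[18.0000 14.4000 18.0000]
Wrap final raw readings (mod 100): 18.0000 mod 100 = 18.0000; 14.4000 mod 100 = 14.4000; 18.0000 mod 100 = 18.0000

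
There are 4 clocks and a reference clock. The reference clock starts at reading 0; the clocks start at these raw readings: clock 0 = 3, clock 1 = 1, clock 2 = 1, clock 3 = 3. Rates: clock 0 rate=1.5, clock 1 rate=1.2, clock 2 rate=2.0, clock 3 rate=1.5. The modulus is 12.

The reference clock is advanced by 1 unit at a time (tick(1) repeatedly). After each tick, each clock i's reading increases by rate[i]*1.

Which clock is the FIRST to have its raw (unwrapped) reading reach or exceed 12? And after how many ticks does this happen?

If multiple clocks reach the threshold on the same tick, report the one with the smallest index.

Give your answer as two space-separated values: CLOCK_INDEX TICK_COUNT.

Answer: 0 6

Derivation:
clock 0: start=3, rate=1.5, needs 12-3 = 9; ticks = ceil(9/1.5) = ceil(6.0000) = 6; reading at tick 6 = 3 + 1.5*6 = 12.0000
clock 1: start=1, rate=1.2, needs 12-1 = 11; ticks = ceil(11/1.2) = ceil(9.1667) = 10; reading at tick 10 = 1 + 1.2*10 = 13.0000
clock 2: start=1, rate=2.0, needs 12-1 = 11; ticks = ceil(11/2.0) = ceil(5.5000) = 6; reading at tick 6 = 1 + 2.0*6 = 13.0000
clock 3: start=3, rate=1.5, needs 12-3 = 9; ticks = ceil(9/1.5) = ceil(6.0000) = 6; reading at tick 6 = 3 + 1.5*6 = 12.0000
Minimum tick count = 6; winners = [0, 2, 3]; smallest index = 0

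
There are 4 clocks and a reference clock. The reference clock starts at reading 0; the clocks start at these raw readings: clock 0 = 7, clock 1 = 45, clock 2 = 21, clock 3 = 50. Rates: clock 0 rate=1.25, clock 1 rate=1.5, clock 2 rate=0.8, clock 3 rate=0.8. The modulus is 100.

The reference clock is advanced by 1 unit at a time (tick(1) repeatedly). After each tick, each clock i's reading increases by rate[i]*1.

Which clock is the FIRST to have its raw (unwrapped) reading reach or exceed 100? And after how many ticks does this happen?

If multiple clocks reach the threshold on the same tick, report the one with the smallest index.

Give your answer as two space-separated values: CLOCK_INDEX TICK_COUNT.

clock 0: start=7, rate=1.25, needs 100-7 = 93; ticks = ceil(93/1.25) = ceil(74.4000) = 75; reading at tick 75 = 7 + 1.25*75 = 100.7500
clock 1: start=45, rate=1.5, needs 100-45 = 55; ticks = ceil(55/1.5) = ceil(36.6667) = 37; reading at tick 37 = 45 + 1.5*37 = 100.5000
clock 2: start=21, rate=0.8, needs 100-21 = 79; ticks = ceil(79/0.8) = ceil(98.7500) = 99; reading at tick 99 = 21 + 0.8*99 = 100.2000
clock 3: start=50, rate=0.8, needs 100-50 = 50; ticks = ceil(50/0.8) = ceil(62.5000) = 63; reading at tick 63 = 50 + 0.8*63 = 100.4000
Minimum tick count = 37; winners = [1]; smallest index = 1

Answer: 1 37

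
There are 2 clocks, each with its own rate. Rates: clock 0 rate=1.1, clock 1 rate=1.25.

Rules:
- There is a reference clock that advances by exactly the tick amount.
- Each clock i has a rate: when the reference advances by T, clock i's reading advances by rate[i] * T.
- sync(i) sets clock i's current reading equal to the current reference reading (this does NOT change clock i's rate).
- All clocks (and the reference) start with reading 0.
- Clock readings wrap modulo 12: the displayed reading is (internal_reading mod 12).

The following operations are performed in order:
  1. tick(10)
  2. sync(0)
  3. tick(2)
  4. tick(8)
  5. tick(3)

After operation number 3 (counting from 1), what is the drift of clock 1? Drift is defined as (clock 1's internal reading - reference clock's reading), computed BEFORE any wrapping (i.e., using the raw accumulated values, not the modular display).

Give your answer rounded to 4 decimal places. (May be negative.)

Answer: 3.0000

Derivation:
After op 1 tick(10): ref=10.0000 raw=[11.0000 12.5000]
After op 2 sync(0): ref=10.0000 raw=[10.0000 12.5000]
After op 3 tick(2): ref=12.0000 raw=[12.2000 15.0000]
Drift of clock 1 after op 3: 15.0000 - 12.0000 = 3.0000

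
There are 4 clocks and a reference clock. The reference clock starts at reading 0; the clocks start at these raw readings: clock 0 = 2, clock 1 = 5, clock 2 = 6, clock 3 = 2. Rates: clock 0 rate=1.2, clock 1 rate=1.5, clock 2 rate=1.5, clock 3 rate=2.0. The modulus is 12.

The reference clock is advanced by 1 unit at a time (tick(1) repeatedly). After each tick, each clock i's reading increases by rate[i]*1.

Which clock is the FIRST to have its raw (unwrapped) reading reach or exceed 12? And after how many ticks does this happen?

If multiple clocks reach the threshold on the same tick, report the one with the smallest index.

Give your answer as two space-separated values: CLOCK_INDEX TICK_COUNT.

Answer: 2 4

Derivation:
clock 0: start=2, rate=1.2, needs 12-2 = 10; ticks = ceil(10/1.2) = ceil(8.3333) = 9; reading at tick 9 = 2 + 1.2*9 = 12.8000
clock 1: start=5, rate=1.5, needs 12-5 = 7; ticks = ceil(7/1.5) = ceil(4.6667) = 5; reading at tick 5 = 5 + 1.5*5 = 12.5000
clock 2: start=6, rate=1.5, needs 12-6 = 6; ticks = ceil(6/1.5) = ceil(4.0000) = 4; reading at tick 4 = 6 + 1.5*4 = 12.0000
clock 3: start=2, rate=2.0, needs 12-2 = 10; ticks = ceil(10/2.0) = ceil(5.0000) = 5; reading at tick 5 = 2 + 2.0*5 = 12.0000
Minimum tick count = 4; winners = [2]; smallest index = 2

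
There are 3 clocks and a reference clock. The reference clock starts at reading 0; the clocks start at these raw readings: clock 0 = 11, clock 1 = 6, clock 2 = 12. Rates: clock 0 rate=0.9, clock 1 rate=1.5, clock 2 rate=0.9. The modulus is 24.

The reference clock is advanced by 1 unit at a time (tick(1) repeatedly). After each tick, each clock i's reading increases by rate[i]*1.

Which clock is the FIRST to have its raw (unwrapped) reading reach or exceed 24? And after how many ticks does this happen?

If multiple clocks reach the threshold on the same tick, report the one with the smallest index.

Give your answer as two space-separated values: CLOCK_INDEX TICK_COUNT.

clock 0: start=11, rate=0.9, needs 24-11 = 13; ticks = ceil(13/0.9) = ceil(14.4444) = 15; reading at tick 15 = 11 + 0.9*15 = 24.5000
clock 1: start=6, rate=1.5, needs 24-6 = 18; ticks = ceil(18/1.5) = ceil(12.0000) = 12; reading at tick 12 = 6 + 1.5*12 = 24.0000
clock 2: start=12, rate=0.9, needs 24-12 = 12; ticks = ceil(12/0.9) = ceil(13.3333) = 14; reading at tick 14 = 12 + 0.9*14 = 24.6000
Minimum tick count = 12; winners = [1]; smallest index = 1

Answer: 1 12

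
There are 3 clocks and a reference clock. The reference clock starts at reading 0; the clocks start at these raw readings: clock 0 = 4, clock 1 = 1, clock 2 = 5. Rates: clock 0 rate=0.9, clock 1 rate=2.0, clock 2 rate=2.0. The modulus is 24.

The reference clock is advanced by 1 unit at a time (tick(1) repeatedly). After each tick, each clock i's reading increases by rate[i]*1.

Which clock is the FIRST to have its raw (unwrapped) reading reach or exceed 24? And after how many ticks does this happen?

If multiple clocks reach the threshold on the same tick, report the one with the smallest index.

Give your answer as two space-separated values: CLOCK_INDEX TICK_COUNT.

Answer: 2 10

Derivation:
clock 0: start=4, rate=0.9, needs 24-4 = 20; ticks = ceil(20/0.9) = ceil(22.2222) = 23; reading at tick 23 = 4 + 0.9*23 = 24.7000
clock 1: start=1, rate=2.0, needs 24-1 = 23; ticks = ceil(23/2.0) = ceil(11.5000) = 12; reading at tick 12 = 1 + 2.0*12 = 25.0000
clock 2: start=5, rate=2.0, needs 24-5 = 19; ticks = ceil(19/2.0) = ceil(9.5000) = 10; reading at tick 10 = 5 + 2.0*10 = 25.0000
Minimum tick count = 10; winners = [2]; smallest index = 2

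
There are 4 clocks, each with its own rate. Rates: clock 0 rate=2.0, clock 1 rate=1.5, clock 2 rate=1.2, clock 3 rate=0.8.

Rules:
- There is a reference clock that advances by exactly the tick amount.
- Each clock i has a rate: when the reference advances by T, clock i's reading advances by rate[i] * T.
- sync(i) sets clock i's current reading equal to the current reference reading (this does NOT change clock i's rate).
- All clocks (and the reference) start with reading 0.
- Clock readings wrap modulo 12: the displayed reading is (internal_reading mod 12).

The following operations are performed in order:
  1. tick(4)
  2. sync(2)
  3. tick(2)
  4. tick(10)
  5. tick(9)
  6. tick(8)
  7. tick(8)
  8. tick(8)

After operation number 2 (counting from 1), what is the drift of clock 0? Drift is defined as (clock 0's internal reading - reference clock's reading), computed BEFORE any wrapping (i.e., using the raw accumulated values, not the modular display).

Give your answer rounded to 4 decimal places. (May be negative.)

Answer: 4.0000

Derivation:
After op 1 tick(4): ref=4.0000 raw=[8.0000 6.0000 4.8000 3.2000]
After op 2 sync(2): ref=4.0000 raw=[8.0000 6.0000 4.0000 3.2000]
Drift of clock 0 after op 2: 8.0000 - 4.0000 = 4.0000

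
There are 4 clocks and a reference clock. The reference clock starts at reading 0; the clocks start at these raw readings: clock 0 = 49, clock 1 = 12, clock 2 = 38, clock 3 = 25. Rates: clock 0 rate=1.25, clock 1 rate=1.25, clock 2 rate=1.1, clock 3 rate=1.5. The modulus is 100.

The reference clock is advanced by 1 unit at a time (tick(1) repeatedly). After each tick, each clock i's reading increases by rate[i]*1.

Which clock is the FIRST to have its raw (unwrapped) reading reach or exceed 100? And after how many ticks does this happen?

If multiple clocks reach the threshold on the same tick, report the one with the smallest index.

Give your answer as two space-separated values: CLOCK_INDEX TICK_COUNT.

Answer: 0 41

Derivation:
clock 0: start=49, rate=1.25, needs 100-49 = 51; ticks = ceil(51/1.25) = ceil(40.8000) = 41; reading at tick 41 = 49 + 1.25*41 = 100.2500
clock 1: start=12, rate=1.25, needs 100-12 = 88; ticks = ceil(88/1.25) = ceil(70.4000) = 71; reading at tick 71 = 12 + 1.25*71 = 100.7500
clock 2: start=38, rate=1.1, needs 100-38 = 62; ticks = ceil(62/1.1) = ceil(56.3636) = 57; reading at tick 57 = 38 + 1.1*57 = 100.7000
clock 3: start=25, rate=1.5, needs 100-25 = 75; ticks = ceil(75/1.5) = ceil(50.0000) = 50; reading at tick 50 = 25 + 1.5*50 = 100.0000
Minimum tick count = 41; winners = [0]; smallest index = 0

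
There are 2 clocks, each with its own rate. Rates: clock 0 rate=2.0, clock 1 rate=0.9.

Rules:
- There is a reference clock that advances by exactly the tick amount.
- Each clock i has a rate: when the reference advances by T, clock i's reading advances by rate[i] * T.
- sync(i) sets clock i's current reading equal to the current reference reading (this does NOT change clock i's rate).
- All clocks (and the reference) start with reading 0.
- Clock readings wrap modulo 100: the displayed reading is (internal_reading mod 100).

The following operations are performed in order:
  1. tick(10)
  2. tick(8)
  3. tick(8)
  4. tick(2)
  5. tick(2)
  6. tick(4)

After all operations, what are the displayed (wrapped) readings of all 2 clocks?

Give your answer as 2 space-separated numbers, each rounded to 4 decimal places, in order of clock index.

After op 1 tick(10): ref=10.0000 raw=[20.0000 9.0000]
After op 2 tick(8): ref=18.0000 raw=[36.0000 16.2000]
After op 3 tick(8): ref=26.0000 raw=[52.0000 23.4000]
After op 4 tick(2): ref=28.0000 raw=[56.0000 25.2000]
After op 5 tick(2): ref=30.0000 raw=[60.0000 27.0000]
After op 6 tick(4): ref=34.0000 raw=[68.0000 30.6000]
Wrap final raw readings (mod 100): 68.0000 mod 100 = 68.0000; 30.6000 mod 100 = 30.6000

Answer: 68.0000 30.6000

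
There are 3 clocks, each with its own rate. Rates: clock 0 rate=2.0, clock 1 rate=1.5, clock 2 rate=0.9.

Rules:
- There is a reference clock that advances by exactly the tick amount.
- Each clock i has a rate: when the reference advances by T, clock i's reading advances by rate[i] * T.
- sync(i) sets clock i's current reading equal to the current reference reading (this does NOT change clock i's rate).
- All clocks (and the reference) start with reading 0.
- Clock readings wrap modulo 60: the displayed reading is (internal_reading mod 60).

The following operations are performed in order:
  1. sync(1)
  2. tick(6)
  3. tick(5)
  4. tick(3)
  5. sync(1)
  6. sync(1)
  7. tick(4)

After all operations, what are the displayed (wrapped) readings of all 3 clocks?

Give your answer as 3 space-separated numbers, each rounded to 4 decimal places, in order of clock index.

Answer: 36.0000 20.0000 16.2000

Derivation:
After op 1 sync(1): ref=0.0000 raw=[0.0000 0.0000 0.0000]
After op 2 tick(6): ref=6.0000 raw=[12.0000 9.0000 5.4000]
After op 3 tick(5): ref=11.0000 raw=[22.0000 16.5000 9.9000]
After op 4 tick(3): ref=14.0000 raw=[28.0000 21.0000 12.6000]
After op 5 sync(1): ref=14.0000 raw=[28.0000 14.0000 12.6000]
After op 6 sync(1): ref=14.0000 raw=[28.0000 14.0000 12.6000]
After op 7 tick(4): ref=18.0000 raw=[36.0000 20.0000 16.2000]
Wrap final raw readings (mod 60): 36.0000 mod 60 = 36.0000; 20.0000 mod 60 = 20.0000; 16.2000 mod 60 = 16.2000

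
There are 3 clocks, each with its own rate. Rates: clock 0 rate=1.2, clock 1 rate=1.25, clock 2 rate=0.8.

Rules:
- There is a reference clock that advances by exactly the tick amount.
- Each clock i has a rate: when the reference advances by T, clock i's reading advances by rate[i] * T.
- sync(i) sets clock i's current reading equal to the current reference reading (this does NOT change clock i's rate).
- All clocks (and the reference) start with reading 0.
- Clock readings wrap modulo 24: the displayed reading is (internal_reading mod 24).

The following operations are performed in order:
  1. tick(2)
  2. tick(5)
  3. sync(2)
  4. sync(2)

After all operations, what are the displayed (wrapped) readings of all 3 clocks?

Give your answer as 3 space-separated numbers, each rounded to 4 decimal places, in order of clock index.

After op 1 tick(2): ref=2.0000 raw=[2.4000 2.5000 1.6000]
After op 2 tick(5): ref=7.0000 raw=[8.4000 8.7500 5.6000]
After op 3 sync(2): ref=7.0000 raw=[8.4000 8.7500 7.0000]
After op 4 sync(2): ref=7.0000 raw=[8.4000 8.7500 7.0000]
Wrap final raw readings (mod 24): 8.4000 mod 24 = 8.4000; 8.7500 mod 24 = 8.7500; 7.0000 mod 24 = 7.0000

Answer: 8.4000 8.7500 7.0000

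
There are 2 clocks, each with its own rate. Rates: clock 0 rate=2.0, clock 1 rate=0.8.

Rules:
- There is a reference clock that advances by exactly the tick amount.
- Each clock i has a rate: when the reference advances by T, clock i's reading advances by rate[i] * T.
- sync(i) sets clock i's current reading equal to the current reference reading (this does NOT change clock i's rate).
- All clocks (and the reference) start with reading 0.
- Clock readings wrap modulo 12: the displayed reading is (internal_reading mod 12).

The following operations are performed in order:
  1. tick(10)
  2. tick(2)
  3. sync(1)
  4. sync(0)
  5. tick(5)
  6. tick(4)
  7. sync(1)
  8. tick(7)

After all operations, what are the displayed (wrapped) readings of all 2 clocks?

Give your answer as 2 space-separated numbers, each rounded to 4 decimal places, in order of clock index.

Answer: 8.0000 2.6000

Derivation:
After op 1 tick(10): ref=10.0000 raw=[20.0000 8.0000]
After op 2 tick(2): ref=12.0000 raw=[24.0000 9.6000]
After op 3 sync(1): ref=12.0000 raw=[24.0000 12.0000]
After op 4 sync(0): ref=12.0000 raw=[12.0000 12.0000]
After op 5 tick(5): ref=17.0000 raw=[22.0000 16.0000]
After op 6 tick(4): ref=21.0000 raw=[30.0000 19.2000]
After op 7 sync(1): ref=21.0000 raw=[30.0000 21.0000]
After op 8 tick(7): ref=28.0000 raw=[44.0000 26.6000]
Wrap final raw readings (mod 12): 44.0000 mod 12 = 8.0000; 26.6000 mod 12 = 2.6000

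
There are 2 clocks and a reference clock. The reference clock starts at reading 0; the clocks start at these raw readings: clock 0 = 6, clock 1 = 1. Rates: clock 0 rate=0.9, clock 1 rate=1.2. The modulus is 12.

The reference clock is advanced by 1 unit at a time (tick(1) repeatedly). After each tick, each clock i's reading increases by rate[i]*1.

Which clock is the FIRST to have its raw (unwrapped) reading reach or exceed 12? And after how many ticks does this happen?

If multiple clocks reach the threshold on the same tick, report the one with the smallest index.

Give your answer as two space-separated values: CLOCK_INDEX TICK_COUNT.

clock 0: start=6, rate=0.9, needs 12-6 = 6; ticks = ceil(6/0.9) = ceil(6.6667) = 7; reading at tick 7 = 6 + 0.9*7 = 12.3000
clock 1: start=1, rate=1.2, needs 12-1 = 11; ticks = ceil(11/1.2) = ceil(9.1667) = 10; reading at tick 10 = 1 + 1.2*10 = 13.0000
Minimum tick count = 7; winners = [0]; smallest index = 0

Answer: 0 7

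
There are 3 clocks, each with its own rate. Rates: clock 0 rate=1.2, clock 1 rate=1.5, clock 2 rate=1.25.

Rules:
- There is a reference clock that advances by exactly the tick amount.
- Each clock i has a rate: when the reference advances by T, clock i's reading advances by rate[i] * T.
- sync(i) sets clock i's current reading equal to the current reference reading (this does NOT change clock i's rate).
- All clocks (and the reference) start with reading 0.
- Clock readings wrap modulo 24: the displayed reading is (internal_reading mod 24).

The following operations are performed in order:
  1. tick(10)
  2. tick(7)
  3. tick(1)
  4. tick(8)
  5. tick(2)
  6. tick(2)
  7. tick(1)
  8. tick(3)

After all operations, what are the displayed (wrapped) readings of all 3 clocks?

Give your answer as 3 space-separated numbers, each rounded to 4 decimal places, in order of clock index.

Answer: 16.8000 3.0000 18.5000

Derivation:
After op 1 tick(10): ref=10.0000 raw=[12.0000 15.0000 12.5000]
After op 2 tick(7): ref=17.0000 raw=[20.4000 25.5000 21.2500]
After op 3 tick(1): ref=18.0000 raw=[21.6000 27.0000 22.5000]
After op 4 tick(8): ref=26.0000 raw=[31.2000 39.0000 32.5000]
After op 5 tick(2): ref=28.0000 raw=[33.6000 42.0000 35.0000]
After op 6 tick(2): ref=30.0000 raw=[36.0000 45.0000 37.5000]
After op 7 tick(1): ref=31.0000 raw=[37.2000 46.5000 38.7500]
After op 8 tick(3): ref=34.0000 raw=[40.8000 51.0000 42.5000]
Wrap final raw readings (mod 24): 40.8000 mod 24 = 16.8000; 51.0000 mod 24 = 3.0000; 42.5000 mod 24 = 18.5000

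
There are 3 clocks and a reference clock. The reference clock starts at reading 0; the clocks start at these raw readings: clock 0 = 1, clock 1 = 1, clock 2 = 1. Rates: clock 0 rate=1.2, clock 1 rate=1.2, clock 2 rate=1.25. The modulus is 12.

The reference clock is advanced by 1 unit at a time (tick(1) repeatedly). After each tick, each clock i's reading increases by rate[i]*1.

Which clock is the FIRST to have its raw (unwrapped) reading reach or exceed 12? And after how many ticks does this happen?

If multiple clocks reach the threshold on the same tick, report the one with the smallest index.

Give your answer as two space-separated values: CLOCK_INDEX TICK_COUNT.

Answer: 2 9

Derivation:
clock 0: start=1, rate=1.2, needs 12-1 = 11; ticks = ceil(11/1.2) = ceil(9.1667) = 10; reading at tick 10 = 1 + 1.2*10 = 13.0000
clock 1: start=1, rate=1.2, needs 12-1 = 11; ticks = ceil(11/1.2) = ceil(9.1667) = 10; reading at tick 10 = 1 + 1.2*10 = 13.0000
clock 2: start=1, rate=1.25, needs 12-1 = 11; ticks = ceil(11/1.25) = ceil(8.8000) = 9; reading at tick 9 = 1 + 1.25*9 = 12.2500
Minimum tick count = 9; winners = [2]; smallest index = 2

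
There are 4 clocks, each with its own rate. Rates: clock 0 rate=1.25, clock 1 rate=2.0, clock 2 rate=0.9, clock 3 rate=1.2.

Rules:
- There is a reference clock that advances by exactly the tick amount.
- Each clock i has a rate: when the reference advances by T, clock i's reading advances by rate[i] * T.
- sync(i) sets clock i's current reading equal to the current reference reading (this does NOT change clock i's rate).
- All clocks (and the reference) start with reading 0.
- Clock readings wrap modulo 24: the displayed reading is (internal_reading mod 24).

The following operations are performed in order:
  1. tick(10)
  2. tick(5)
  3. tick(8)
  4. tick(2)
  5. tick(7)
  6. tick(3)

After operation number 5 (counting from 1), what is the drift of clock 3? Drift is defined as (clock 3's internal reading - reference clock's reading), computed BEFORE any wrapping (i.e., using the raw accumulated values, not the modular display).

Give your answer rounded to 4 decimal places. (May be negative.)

After op 1 tick(10): ref=10.0000 raw=[12.5000 20.0000 9.0000 12.0000]
After op 2 tick(5): ref=15.0000 raw=[18.7500 30.0000 13.5000 18.0000]
After op 3 tick(8): ref=23.0000 raw=[28.7500 46.0000 20.7000 27.6000]
After op 4 tick(2): ref=25.0000 raw=[31.2500 50.0000 22.5000 30.0000]
After op 5 tick(7): ref=32.0000 raw=[40.0000 64.0000 28.8000 38.4000]
Drift of clock 3 after op 5: 38.4000 - 32.0000 = 6.4000

Answer: 6.4000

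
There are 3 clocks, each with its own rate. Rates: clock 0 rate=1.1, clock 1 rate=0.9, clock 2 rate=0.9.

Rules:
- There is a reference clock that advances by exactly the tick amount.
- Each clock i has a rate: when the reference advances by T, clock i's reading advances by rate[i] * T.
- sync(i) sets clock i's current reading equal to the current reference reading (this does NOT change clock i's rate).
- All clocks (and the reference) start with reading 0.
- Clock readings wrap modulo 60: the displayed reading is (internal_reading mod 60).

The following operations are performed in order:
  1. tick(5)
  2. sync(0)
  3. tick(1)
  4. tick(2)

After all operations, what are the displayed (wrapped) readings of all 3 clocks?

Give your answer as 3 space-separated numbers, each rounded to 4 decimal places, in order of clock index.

Answer: 8.3000 7.2000 7.2000

Derivation:
After op 1 tick(5): ref=5.0000 raw=[5.5000 4.5000 4.5000]
After op 2 sync(0): ref=5.0000 raw=[5.0000 4.5000 4.5000]
After op 3 tick(1): ref=6.0000 raw=[6.1000 5.4000 5.4000]
After op 4 tick(2): ref=8.0000 raw=[8.3000 7.2000 7.2000]
Wrap final raw readings (mod 60): 8.3000 mod 60 = 8.3000; 7.2000 mod 60 = 7.2000; 7.2000 mod 60 = 7.2000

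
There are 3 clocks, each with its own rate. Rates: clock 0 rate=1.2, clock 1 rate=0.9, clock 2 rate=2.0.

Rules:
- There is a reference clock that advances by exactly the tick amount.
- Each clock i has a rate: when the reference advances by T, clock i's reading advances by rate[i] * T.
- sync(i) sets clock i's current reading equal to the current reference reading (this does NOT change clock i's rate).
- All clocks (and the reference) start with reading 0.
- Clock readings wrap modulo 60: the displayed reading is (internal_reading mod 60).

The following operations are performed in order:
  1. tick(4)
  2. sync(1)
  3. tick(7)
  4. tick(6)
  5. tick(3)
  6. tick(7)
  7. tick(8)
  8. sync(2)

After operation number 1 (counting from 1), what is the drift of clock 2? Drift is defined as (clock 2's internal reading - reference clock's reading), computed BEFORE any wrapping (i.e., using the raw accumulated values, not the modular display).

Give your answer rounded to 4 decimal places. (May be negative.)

After op 1 tick(4): ref=4.0000 raw=[4.8000 3.6000 8.0000]
Drift of clock 2 after op 1: 8.0000 - 4.0000 = 4.0000

Answer: 4.0000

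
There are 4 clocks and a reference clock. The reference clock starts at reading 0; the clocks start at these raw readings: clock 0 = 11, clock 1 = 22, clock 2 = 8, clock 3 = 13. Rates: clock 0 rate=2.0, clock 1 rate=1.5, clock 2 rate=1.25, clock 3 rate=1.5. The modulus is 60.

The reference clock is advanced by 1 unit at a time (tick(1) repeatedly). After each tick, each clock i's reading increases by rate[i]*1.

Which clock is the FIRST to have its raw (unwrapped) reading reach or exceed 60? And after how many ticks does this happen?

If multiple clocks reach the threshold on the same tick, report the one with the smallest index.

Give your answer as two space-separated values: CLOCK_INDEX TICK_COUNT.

Answer: 0 25

Derivation:
clock 0: start=11, rate=2.0, needs 60-11 = 49; ticks = ceil(49/2.0) = ceil(24.5000) = 25; reading at tick 25 = 11 + 2.0*25 = 61.0000
clock 1: start=22, rate=1.5, needs 60-22 = 38; ticks = ceil(38/1.5) = ceil(25.3333) = 26; reading at tick 26 = 22 + 1.5*26 = 61.0000
clock 2: start=8, rate=1.25, needs 60-8 = 52; ticks = ceil(52/1.25) = ceil(41.6000) = 42; reading at tick 42 = 8 + 1.25*42 = 60.5000
clock 3: start=13, rate=1.5, needs 60-13 = 47; ticks = ceil(47/1.5) = ceil(31.3333) = 32; reading at tick 32 = 13 + 1.5*32 = 61.0000
Minimum tick count = 25; winners = [0]; smallest index = 0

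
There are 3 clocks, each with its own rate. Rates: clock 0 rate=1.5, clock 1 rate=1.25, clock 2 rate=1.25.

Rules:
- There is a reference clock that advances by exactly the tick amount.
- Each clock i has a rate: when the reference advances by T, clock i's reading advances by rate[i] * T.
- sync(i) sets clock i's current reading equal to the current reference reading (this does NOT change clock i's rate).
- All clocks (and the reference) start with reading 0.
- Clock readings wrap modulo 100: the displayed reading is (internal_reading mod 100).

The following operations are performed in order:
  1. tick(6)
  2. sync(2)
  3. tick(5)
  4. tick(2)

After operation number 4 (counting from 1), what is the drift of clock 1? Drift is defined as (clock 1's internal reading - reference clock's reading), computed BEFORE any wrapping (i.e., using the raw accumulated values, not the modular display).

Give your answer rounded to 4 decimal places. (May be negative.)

After op 1 tick(6): ref=6.0000 raw=[9.0000 7.5000 7.5000]
After op 2 sync(2): ref=6.0000 raw=[9.0000 7.5000 6.0000]
After op 3 tick(5): ref=11.0000 raw=[16.5000 13.7500 12.2500]
After op 4 tick(2): ref=13.0000 raw=[19.5000 16.2500 14.7500]
Drift of clock 1 after op 4: 16.2500 - 13.0000 = 3.2500

Answer: 3.2500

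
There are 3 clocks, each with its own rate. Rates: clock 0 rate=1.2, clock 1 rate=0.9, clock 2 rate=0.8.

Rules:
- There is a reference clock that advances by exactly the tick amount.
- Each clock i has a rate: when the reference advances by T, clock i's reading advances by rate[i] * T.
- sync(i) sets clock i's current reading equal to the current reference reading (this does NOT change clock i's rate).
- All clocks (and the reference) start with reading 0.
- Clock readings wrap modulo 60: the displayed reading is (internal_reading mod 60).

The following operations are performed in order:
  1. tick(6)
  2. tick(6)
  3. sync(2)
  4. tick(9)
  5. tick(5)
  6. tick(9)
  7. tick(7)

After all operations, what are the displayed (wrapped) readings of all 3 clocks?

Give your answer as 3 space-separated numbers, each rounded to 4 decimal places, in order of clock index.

After op 1 tick(6): ref=6.0000 raw=[7.2000 5.4000 4.8000]
After op 2 tick(6): ref=12.0000 raw=[14.4000 10.8000 9.6000]
After op 3 sync(2): ref=12.0000 raw=[14.4000 10.8000 12.0000]
After op 4 tick(9): ref=21.0000 raw=[25.2000 18.9000 19.2000]
After op 5 tick(5): ref=26.0000 raw=[31.2000 23.4000 23.2000]
After op 6 tick(9): ref=35.0000 raw=[42.0000 31.5000 30.4000]
After op 7 tick(7): ref=42.0000 raw=[50.4000 37.8000 36.0000]
Wrap final raw readings (mod 60): 50.4000 mod 60 = 50.4000; 37.8000 mod 60 = 37.8000; 36.0000 mod 60 = 36.0000

Answer: 50.4000 37.8000 36.0000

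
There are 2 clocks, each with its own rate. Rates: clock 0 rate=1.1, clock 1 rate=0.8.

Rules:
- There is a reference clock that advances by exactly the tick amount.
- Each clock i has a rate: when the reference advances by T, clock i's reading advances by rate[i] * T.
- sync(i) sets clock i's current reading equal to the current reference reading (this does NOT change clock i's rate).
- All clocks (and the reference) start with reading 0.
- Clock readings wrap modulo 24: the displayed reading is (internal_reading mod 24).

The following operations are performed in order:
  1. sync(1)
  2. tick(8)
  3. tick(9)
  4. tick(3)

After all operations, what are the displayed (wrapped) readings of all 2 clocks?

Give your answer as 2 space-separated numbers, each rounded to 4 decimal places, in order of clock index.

After op 1 sync(1): ref=0.0000 raw=[0.0000 0.0000]
After op 2 tick(8): ref=8.0000 raw=[8.8000 6.4000]
After op 3 tick(9): ref=17.0000 raw=[18.7000 13.6000]
After op 4 tick(3): ref=20.0000 raw=[22.0000 16.0000]
Wrap final raw readings (mod 24): 22.0000 mod 24 = 22.0000; 16.0000 mod 24 = 16.0000

Answer: 22.0000 16.0000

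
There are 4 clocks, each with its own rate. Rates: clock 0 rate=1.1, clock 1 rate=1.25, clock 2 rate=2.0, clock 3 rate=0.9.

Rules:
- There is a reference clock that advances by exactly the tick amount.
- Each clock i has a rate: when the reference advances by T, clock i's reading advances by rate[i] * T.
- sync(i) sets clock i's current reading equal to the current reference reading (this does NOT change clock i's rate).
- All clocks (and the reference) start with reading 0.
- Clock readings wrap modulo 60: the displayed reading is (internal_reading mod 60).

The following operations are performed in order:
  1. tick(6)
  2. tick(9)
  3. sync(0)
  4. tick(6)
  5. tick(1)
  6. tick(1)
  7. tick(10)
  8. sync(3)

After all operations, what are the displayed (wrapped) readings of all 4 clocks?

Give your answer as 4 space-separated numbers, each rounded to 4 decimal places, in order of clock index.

After op 1 tick(6): ref=6.0000 raw=[6.6000 7.5000 12.0000 5.4000]
After op 2 tick(9): ref=15.0000 raw=[16.5000 18.7500 30.0000 13.5000]
After op 3 sync(0): ref=15.0000 raw=[15.0000 18.7500 30.0000 13.5000]
After op 4 tick(6): ref=21.0000 raw=[21.6000 26.2500 42.0000 18.9000]
After op 5 tick(1): ref=22.0000 raw=[22.7000 27.5000 44.0000 19.8000]
After op 6 tick(1): ref=23.0000 raw=[23.8000 28.7500 46.0000 20.7000]
After op 7 tick(10): ref=33.0000 raw=[34.8000 41.2500 66.0000 29.7000]
After op 8 sync(3): ref=33.0000 raw=[34.8000 41.2500 66.0000 33.0000]
Wrap final raw readings (mod 60): 34.8000 mod 60 = 34.8000; 41.2500 mod 60 = 41.2500; 66.0000 mod 60 = 6.0000; 33.0000 mod 60 = 33.0000

Answer: 34.8000 41.2500 6.0000 33.0000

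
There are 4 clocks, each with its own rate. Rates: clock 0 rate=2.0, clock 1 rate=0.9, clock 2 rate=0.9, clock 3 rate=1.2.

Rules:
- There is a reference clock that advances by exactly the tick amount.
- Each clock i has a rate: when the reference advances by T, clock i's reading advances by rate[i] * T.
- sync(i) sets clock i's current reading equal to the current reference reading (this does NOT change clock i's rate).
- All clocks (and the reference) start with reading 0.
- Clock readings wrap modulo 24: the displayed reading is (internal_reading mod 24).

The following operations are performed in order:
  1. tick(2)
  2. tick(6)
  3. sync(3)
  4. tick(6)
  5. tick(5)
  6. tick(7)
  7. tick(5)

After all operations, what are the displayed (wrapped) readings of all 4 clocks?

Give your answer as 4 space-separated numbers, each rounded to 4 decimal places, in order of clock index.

After op 1 tick(2): ref=2.0000 raw=[4.0000 1.8000 1.8000 2.4000]
After op 2 tick(6): ref=8.0000 raw=[16.0000 7.2000 7.2000 9.6000]
After op 3 sync(3): ref=8.0000 raw=[16.0000 7.2000 7.2000 8.0000]
After op 4 tick(6): ref=14.0000 raw=[28.0000 12.6000 12.6000 15.2000]
After op 5 tick(5): ref=19.0000 raw=[38.0000 17.1000 17.1000 21.2000]
After op 6 tick(7): ref=26.0000 raw=[52.0000 23.4000 23.4000 29.6000]
After op 7 tick(5): ref=31.0000 raw=[62.0000 27.9000 27.9000 35.6000]
Wrap final raw readings (mod 24): 62.0000 mod 24 = 14.0000; 27.9000 mod 24 = 3.9000; 27.9000 mod 24 = 3.9000; 35.6000 mod 24 = 11.6000

Answer: 14.0000 3.9000 3.9000 11.6000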